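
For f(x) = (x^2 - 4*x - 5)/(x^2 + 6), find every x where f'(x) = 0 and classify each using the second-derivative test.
f'(x) = 2*(2*x^2 + 11*x - 12)/(x^4 + 12*x^2 + 36)

Solve f'(x) = 0:
  f'(x) = 2*(2*x^2 + 11*x - 12)/(x^2 + 6)^2; the denominator is positive wherever f is defined, so f'(x) = 0 ⇔ 4*x^2 + 22*x - 24 = 0.
  Factor: 4*x^2 + 22*x - 24 = 2*(2*x^2 + 11*x - 12); 2*x^2 + 11*x - 12 = 0 has no rational roots; quadratic formula: x = (-11 ± √217)/4.
  ⇒ x = -sqrt(217)/4 - 11/4 ≈ -6.4327, -11/4 + sqrt(217)/4 ≈ 0.9327

f''(x) = 2*(-4*x^3 - 33*x^2 + 72*x + 66)/(x^6 + 18*x^4 + 108*x^2 + 216)
Second-derivative test at each critical point:
  f''(-6.4327) = -0.0131 < 0 → local maximum
  f''(0.9327) = 0.6242 > 0 → local minimum

Critical points: x = -sqrt(217)/4 - 11/4 ≈ -6.4327 (local maximum); x = -11/4 + sqrt(217)/4 ≈ 0.9327 (local minimum)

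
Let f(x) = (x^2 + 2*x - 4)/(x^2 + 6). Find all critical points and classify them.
f'(x) = 2*(-x^2 + 10*x + 6)/(x^4 + 12*x^2 + 36)

Solve f'(x) = 0:
  f'(x) = -2*(x^2 - 10*x - 6)/(x^2 + 6)^2; the denominator is positive wherever f is defined, so f'(x) = 0 ⇔ -2*x^2 + 20*x + 12 = 0.
  Factor: -2*x^2 + 20*x + 12 = -2*(x^2 - 10*x - 6); x^2 - 10*x - 6 = 0 has no rational roots; quadratic formula: x = (10 ± √124)/2.
  ⇒ x = 5 - sqrt(31) ≈ -0.5678, 5 + sqrt(31) ≈ 10.5678

f''(x) = 4*(x^3 - 15*x^2 - 18*x + 30)/(x^6 + 18*x^4 + 108*x^2 + 216)
Second-derivative test at each critical point:
  f''(-0.5678) = 0.5572 > 0 → local minimum
  f''(10.5678) = -0.0016 < 0 → local maximum

Critical points: x = 5 - sqrt(31) ≈ -0.5678 (local minimum); x = 5 + sqrt(31) ≈ 10.5678 (local maximum)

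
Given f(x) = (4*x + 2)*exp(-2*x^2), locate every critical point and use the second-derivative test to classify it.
f'(x) = 4*(-2*x*(2*x + 1) + 1)*exp(-2*x^2)

Solve f'(x) = 0:
  f'(x) = (-16*x^2 - 8*x + 4)·exp(-2*x^2) and exp(-2*x^2) > 0 for every x, so f'(x) = 0 ⇔ -16*x^2 - 8*x + 4 = 0.
  Factor: -16*x^2 - 8*x + 4 = -4*(4*x^2 + 2*x - 1); 4*x^2 + 2*x - 1 = 0 has no rational roots; quadratic formula: x = (-2 ± √20)/8.
  ⇒ x = -sqrt(5)/4 - 1/4 ≈ -0.8090, -1/4 + sqrt(5)/4 ≈ 0.3090

f''(x) = 8*(4*x^2*(2*x + 1) - 6*x - 1)*exp(-2*x^2)
Second-derivative test at each critical point:
  f''(-0.8090) = 4.8314 > 0 → local minimum
  f''(0.3090) = -14.7786 < 0 → local maximum

Critical points: x = -sqrt(5)/4 - 1/4 ≈ -0.8090 (local minimum); x = -1/4 + sqrt(5)/4 ≈ 0.3090 (local maximum)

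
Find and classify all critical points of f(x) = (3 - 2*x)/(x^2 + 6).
f'(x) = 2*(x^2 - 3*x - 6)/(x^4 + 12*x^2 + 36)

Solve f'(x) = 0:
  f'(x) = 2*(x^2 - 3*x - 6)/(x^2 + 6)^2; the denominator is positive wherever f is defined, so f'(x) = 0 ⇔ 2*x^2 - 6*x - 12 = 0.
  Factor: 2*x^2 - 6*x - 12 = 2*(x^2 - 3*x - 6); x^2 - 3*x - 6 = 0 has no rational roots; quadratic formula: x = (3 ± √33)/2.
  ⇒ x = 3/2 - sqrt(33)/2 ≈ -1.3723, 3/2 + sqrt(33)/2 ≈ 4.3723

f''(x) = 2*(4*x^2*(3 - 2*x) + 3*(2*x - 1)*(x^2 + 6))/(x^2 + 6)^3
Second-derivative test at each critical point:
  f''(-1.3723) = -0.1849 < 0 → local maximum
  f''(4.3723) = 0.0182 > 0 → local minimum

Critical points: x = 3/2 - sqrt(33)/2 ≈ -1.3723 (local maximum); x = 3/2 + sqrt(33)/2 ≈ 4.3723 (local minimum)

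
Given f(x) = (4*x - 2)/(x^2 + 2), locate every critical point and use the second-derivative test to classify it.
f'(x) = 4*(-x^2 + x + 2)/(x^4 + 4*x^2 + 4)

Solve f'(x) = 0:
  f'(x) = -4*(x - 2)*(x + 1)/(x^2 + 2)^2; the denominator is positive wherever f is defined, so f'(x) = 0 ⇔ -4*x^2 + 4*x + 8 = 0.
  Factor: -4*x^2 + 4*x + 8 = -4*(x - 2)*(x + 1) = 0.
  ⇒ x = -1, 2

f''(x) = 4*(4*x^2*(2*x - 1) + (1 - 6*x)*(x^2 + 2))/(x^2 + 2)^3
Second-derivative test at each critical point:
  f''(-1) = 4/3 > 0 → local minimum
  f''(2) = -1/3 < 0 → local maximum

Critical points: x = -1 (local minimum); x = 2 (local maximum)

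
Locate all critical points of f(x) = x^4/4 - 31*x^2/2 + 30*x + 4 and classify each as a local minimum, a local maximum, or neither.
f'(x) = x^3 - 31*x + 30

Solve f'(x) = 0:
  Factor: x^3 - 31*x + 30 = (x - 5)*(x - 1)*(x + 6) = 0.
  ⇒ x = -6, 1, 5

f''(x) = 3*x^2 - 31
Second-derivative test at each critical point:
  f''(-6) = 77 > 0 → local minimum
  f''(1) = -28 < 0 → local maximum
  f''(5) = 44 > 0 → local minimum

Critical points: x = -6 (local minimum); x = 1 (local maximum); x = 5 (local minimum)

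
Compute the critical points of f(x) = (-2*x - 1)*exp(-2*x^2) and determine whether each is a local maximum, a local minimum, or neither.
f'(x) = 2*(2*x*(2*x + 1) - 1)*exp(-2*x^2)

Solve f'(x) = 0:
  f'(x) = (8*x^2 + 4*x - 2)·exp(-2*x^2) and exp(-2*x^2) > 0 for every x, so f'(x) = 0 ⇔ 8*x^2 + 4*x - 2 = 0.
  Factor: 8*x^2 + 4*x - 2 = 2*(4*x^2 + 2*x - 1); 4*x^2 + 2*x - 1 = 0 has no rational roots; quadratic formula: x = (-2 ± √20)/8.
  ⇒ x = -sqrt(5)/4 - 1/4 ≈ -0.8090, -1/4 + sqrt(5)/4 ≈ 0.3090

f''(x) = 4*(-8*x^3 - 4*x^2 + 6*x + 1)*exp(-2*x^2)
Second-derivative test at each critical point:
  f''(-0.8090) = -2.4157 < 0 → local maximum
  f''(0.3090) = 7.3893 > 0 → local minimum

Critical points: x = -sqrt(5)/4 - 1/4 ≈ -0.8090 (local maximum); x = -1/4 + sqrt(5)/4 ≈ 0.3090 (local minimum)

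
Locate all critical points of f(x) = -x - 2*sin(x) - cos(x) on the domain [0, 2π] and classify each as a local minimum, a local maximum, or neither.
f'(x) = sin(x) - 2*cos(x) - 1

Solve f'(x) = 0 on [0, 2π]:
  f'(x) = 0 ⇔ sin(x) - 2*cos(x) = 1. Write the left side as R·cos(x + φ) with R = √((-2)² + (-1)²) = sqrt(5), cos φ = -2*sqrt(5)/5, sin φ = -sqrt(5)/5; then cos(x + φ) = sqrt(5)/5. Solve for x and keep the solutions lying in [0, 2π].
  ⇒ x = pi/2 ≈ 1.5708, atan(3/4) + pi ≈ 3.7851

f''(x) = 2*sin(x) + cos(x)
Second-derivative test at each critical point:
  f''(1.5708) = 2 > 0 → local minimum
  f''(3.7851) = -2 < 0 → local maximum

Critical points: x = pi/2 ≈ 1.5708 (local minimum); x = atan(3/4) + pi ≈ 3.7851 (local maximum)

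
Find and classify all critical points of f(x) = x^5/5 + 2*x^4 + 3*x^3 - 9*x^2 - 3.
f'(x) = x*(x^3 + 8*x^2 + 9*x - 18)

Solve f'(x) = 0:
  Factor: x^4 + 8*x^3 + 9*x^2 - 18*x = x*(x - 1)*(x + 3)*(x + 6) = 0.
  ⇒ x = -6, -3, 0, 1

f''(x) = 4*x^3 + 24*x^2 + 18*x - 18
Second-derivative test at each critical point:
  f''(-6) = -126 < 0 → local maximum
  f''(-3) = 36 > 0 → local minimum
  f''(0) = -18 < 0 → local maximum
  f''(1) = 28 > 0 → local minimum

Critical points: x = -6 (local maximum); x = -3 (local minimum); x = 0 (local maximum); x = 1 (local minimum)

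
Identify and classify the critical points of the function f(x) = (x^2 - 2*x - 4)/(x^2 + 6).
f'(x) = 2*(x^2 + 10*x - 6)/(x^4 + 12*x^2 + 36)

Solve f'(x) = 0:
  f'(x) = 2*(x^2 + 10*x - 6)/(x^2 + 6)^2; the denominator is positive wherever f is defined, so f'(x) = 0 ⇔ 2*x^2 + 20*x - 12 = 0.
  Factor: 2*x^2 + 20*x - 12 = 2*(x^2 + 10*x - 6); x^2 + 10*x - 6 = 0 has no rational roots; quadratic formula: x = (-10 ± √124)/2.
  ⇒ x = -sqrt(31) - 5 ≈ -10.5678, -5 + sqrt(31) ≈ 0.5678

f''(x) = 4*(-x^3 - 15*x^2 + 18*x + 30)/(x^6 + 18*x^4 + 108*x^2 + 216)
Second-derivative test at each critical point:
  f''(-10.5678) = -0.0016 < 0 → local maximum
  f''(0.5678) = 0.5572 > 0 → local minimum

Critical points: x = -sqrt(31) - 5 ≈ -10.5678 (local maximum); x = -5 + sqrt(31) ≈ 0.5678 (local minimum)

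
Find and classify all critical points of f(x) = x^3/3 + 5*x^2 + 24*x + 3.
f'(x) = x^2 + 10*x + 24

Solve f'(x) = 0:
  Factor: x^2 + 10*x + 24 = (x + 4)*(x + 6) = 0.
  ⇒ x = -6, -4

f''(x) = 2*x + 10
Second-derivative test at each critical point:
  f''(-6) = -2 < 0 → local maximum
  f''(-4) = 2 > 0 → local minimum

Critical points: x = -6 (local maximum); x = -4 (local minimum)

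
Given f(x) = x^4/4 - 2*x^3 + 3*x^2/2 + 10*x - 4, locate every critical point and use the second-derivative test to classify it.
f'(x) = x^3 - 6*x^2 + 3*x + 10

Solve f'(x) = 0:
  Factor: x^3 - 6*x^2 + 3*x + 10 = (x - 5)*(x - 2)*(x + 1) = 0.
  ⇒ x = -1, 2, 5

f''(x) = 3*x^2 - 12*x + 3
Second-derivative test at each critical point:
  f''(-1) = 18 > 0 → local minimum
  f''(2) = -9 < 0 → local maximum
  f''(5) = 18 > 0 → local minimum

Critical points: x = -1 (local minimum); x = 2 (local maximum); x = 5 (local minimum)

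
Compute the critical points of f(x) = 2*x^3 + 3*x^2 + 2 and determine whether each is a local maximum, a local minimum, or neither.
f'(x) = 6*x*(x + 1)

Solve f'(x) = 0:
  Factor: 6*x^2 + 6*x = 6*x*(x + 1) = 0.
  ⇒ x = -1, 0

f''(x) = 12*x + 6
Second-derivative test at each critical point:
  f''(-1) = -6 < 0 → local maximum
  f''(0) = 6 > 0 → local minimum

Critical points: x = -1 (local maximum); x = 0 (local minimum)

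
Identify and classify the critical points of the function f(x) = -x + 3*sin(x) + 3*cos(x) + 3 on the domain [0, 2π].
f'(x) = 3*sqrt(2)*cos(x + pi/4) - 1

Solve f'(x) = 0 on [0, 2π]:
  f'(x) = 0 ⇔ -3*sin(x) + 3*cos(x) = 1. Write the left side as R·cos(x + φ) with R = √(3² + 3²) = 3*sqrt(2), cos φ = sqrt(2)/2, sin φ = sqrt(2)/2; then cos(x + φ) = sqrt(2)/6. Solve for x and keep the solutions lying in [0, 2π].
  ⇒ x = atan((-1 + sqrt(17))/(1 + sqrt(17))) ≈ 0.5475, atan((-sqrt(17) - 1)/(1 - sqrt(17))) + pi ≈ 4.1649

f''(x) = -3*sqrt(2)*sin(x + pi/4)
Second-derivative test at each critical point:
  f''(0.5475) = -4.1231 < 0 → local maximum
  f''(4.1649) = 4.1231 > 0 → local minimum

Critical points: x = atan((-1 + sqrt(17))/(1 + sqrt(17))) ≈ 0.5475 (local maximum); x = atan((-sqrt(17) - 1)/(1 - sqrt(17))) + pi ≈ 4.1649 (local minimum)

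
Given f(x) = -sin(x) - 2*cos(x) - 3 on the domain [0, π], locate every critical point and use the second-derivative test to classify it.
f'(x) = 2*sin(x) - cos(x)

Solve f'(x) = 0 on [0, π]:
  f'(x) = 0 ⇔ -cos(x) = -2*sin(x) ⇔ tan(x) = 1/2, i.e. x = arctan(1/2) + nπ; keep the solutions lying in [0, π].
  ⇒ x = atan(1/2) ≈ 0.4636

f''(x) = sin(x) + 2*cos(x)
Second-derivative test at each critical point:
  f''(0.4636) = 2.2361 > 0 → local minimum

Critical points: x = atan(1/2) ≈ 0.4636 (local minimum)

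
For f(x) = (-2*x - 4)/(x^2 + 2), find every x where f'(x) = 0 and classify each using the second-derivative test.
f'(x) = 2*(-x^2 + 2*x*(x + 2) - 2)/(x^2 + 2)^2

Solve f'(x) = 0:
  f'(x) = 2*(x^2 + 4*x - 2)/(x^2 + 2)^2; the denominator is positive wherever f is defined, so f'(x) = 0 ⇔ 2*x^2 + 8*x - 4 = 0.
  Factor: 2*x^2 + 8*x - 4 = 2*(x^2 + 4*x - 2); x^2 + 4*x - 2 = 0 has no rational roots; quadratic formula: x = (-4 ± √24)/2.
  ⇒ x = -sqrt(6) - 2 ≈ -4.4495, -2 + sqrt(6) ≈ 0.4495

f''(x) = 4*(-4*x^2*(x + 2) + (3*x + 2)*(x^2 + 2))/(x^2 + 2)^3
Second-derivative test at each critical point:
  f''(-4.4495) = -0.0206 < 0 → local maximum
  f''(0.4495) = 2.0206 > 0 → local minimum

Critical points: x = -sqrt(6) - 2 ≈ -4.4495 (local maximum); x = -2 + sqrt(6) ≈ 0.4495 (local minimum)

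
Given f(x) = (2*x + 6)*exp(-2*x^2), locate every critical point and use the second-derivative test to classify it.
f'(x) = 2*(-4*x*(x + 3) + 1)*exp(-2*x^2)

Solve f'(x) = 0:
  f'(x) = (-8*x^2 - 24*x + 2)·exp(-2*x^2) and exp(-2*x^2) > 0 for every x, so f'(x) = 0 ⇔ -8*x^2 - 24*x + 2 = 0.
  Factor: -8*x^2 - 24*x + 2 = -2*(4*x^2 + 12*x - 1); 4*x^2 + 12*x - 1 = 0 has no rational roots; quadratic formula: x = (-12 ± √160)/8.
  ⇒ x = -sqrt(10)/2 - 3/2 ≈ -3.0811, -3/2 + sqrt(10)/2 ≈ 0.0811

f''(x) = 8*(4*x^2*(x + 3) - 3*x - 3)*exp(-2*x^2)
Second-derivative test at each critical point:
  f''(-3.0811) = 1.436e-07 > 0 → local minimum
  f''(0.0811) = -24.9673 < 0 → local maximum

Critical points: x = -sqrt(10)/2 - 3/2 ≈ -3.0811 (local minimum); x = -3/2 + sqrt(10)/2 ≈ 0.0811 (local maximum)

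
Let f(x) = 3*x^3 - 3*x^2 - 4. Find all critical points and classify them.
f'(x) = 3*x*(3*x - 2)

Solve f'(x) = 0:
  Factor: 9*x^2 - 6*x = 3*x*(3*x - 2) = 0.
  ⇒ x = 0, 2/3

f''(x) = 18*x - 6
Second-derivative test at each critical point:
  f''(0) = -6 < 0 → local maximum
  f''(2/3) = 6 > 0 → local minimum

Critical points: x = 0 (local maximum); x = 2/3 (local minimum)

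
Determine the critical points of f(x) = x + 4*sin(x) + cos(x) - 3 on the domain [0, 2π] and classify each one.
f'(x) = -sin(x) + 4*cos(x) + 1

Solve f'(x) = 0 on [0, 2π]:
  f'(x) = 0 ⇔ -sin(x) + 4*cos(x) = -1. Write the left side as R·cos(x + φ) with R = √(4² + 1²) = sqrt(17), cos φ = 4*sqrt(17)/17, sin φ = sqrt(17)/17; then cos(x + φ) = -sqrt(17)/17. Solve for x and keep the solutions lying in [0, 2π].
  ⇒ x = pi/2 ≈ 1.5708, atan(15/8) + pi ≈ 4.2224

f''(x) = -4*sin(x) - cos(x)
Second-derivative test at each critical point:
  f''(1.5708) = -4 < 0 → local maximum
  f''(4.2224) = 4 > 0 → local minimum

Critical points: x = pi/2 ≈ 1.5708 (local maximum); x = atan(15/8) + pi ≈ 4.2224 (local minimum)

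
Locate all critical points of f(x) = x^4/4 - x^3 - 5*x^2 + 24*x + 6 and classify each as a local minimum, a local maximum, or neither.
f'(x) = x^3 - 3*x^2 - 10*x + 24

Solve f'(x) = 0:
  Factor: x^3 - 3*x^2 - 10*x + 24 = (x - 4)*(x - 2)*(x + 3) = 0.
  ⇒ x = -3, 2, 4

f''(x) = 3*x^2 - 6*x - 10
Second-derivative test at each critical point:
  f''(-3) = 35 > 0 → local minimum
  f''(2) = -10 < 0 → local maximum
  f''(4) = 14 > 0 → local minimum

Critical points: x = -3 (local minimum); x = 2 (local maximum); x = 4 (local minimum)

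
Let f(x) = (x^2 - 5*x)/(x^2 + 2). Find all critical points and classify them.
f'(x) = (5*x^2 + 4*x - 10)/(x^4 + 4*x^2 + 4)

Solve f'(x) = 0:
  f'(x) = (5*x^2 + 4*x - 10)/(x^2 + 2)^2; the denominator is positive wherever f is defined, so f'(x) = 0 ⇔ 5*x^2 + 4*x - 10 = 0.
  5*x^2 + 4*x - 10 = 0 has no rational roots; quadratic formula: x = (-4 ± √216)/10.
  ⇒ x = -3*sqrt(6)/5 - 2/5 ≈ -1.8697, -2/5 + 3*sqrt(6)/5 ≈ 1.0697

f''(x) = 2*(-5*x^3 - 6*x^2 + 30*x + 4)/(x^6 + 6*x^4 + 12*x^2 + 8)
Second-derivative test at each critical point:
  f''(-1.8697) = -0.4866 < 0 → local maximum
  f''(1.0697) = 1.4866 > 0 → local minimum

Critical points: x = -3*sqrt(6)/5 - 2/5 ≈ -1.8697 (local maximum); x = -2/5 + 3*sqrt(6)/5 ≈ 1.0697 (local minimum)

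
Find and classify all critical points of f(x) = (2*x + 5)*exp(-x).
f'(x) = (-2*x - 3)*exp(-x)

Solve f'(x) = 0:
  f'(x) = (-2*x - 3)·exp(-x) and exp(-x) > 0 for every x, so f'(x) = 0 ⇔ -2*x - 3 = 0.
  -2*x - 3 = 0.
  ⇒ x = -3/2

f''(x) = (2*x + 1)*exp(-x)
Second-derivative test at each critical point:
  f''(-3/2) = -8.9634 < 0 → local maximum

Critical points: x = -3/2 (local maximum)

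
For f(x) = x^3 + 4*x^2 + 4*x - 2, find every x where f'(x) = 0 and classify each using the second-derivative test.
f'(x) = 3*x^2 + 8*x + 4

Solve f'(x) = 0:
  Factor: 3*x^2 + 8*x + 4 = (x + 2)*(3*x + 2) = 0.
  ⇒ x = -2, -2/3

f''(x) = 6*x + 8
Second-derivative test at each critical point:
  f''(-2) = -4 < 0 → local maximum
  f''(-2/3) = 4 > 0 → local minimum

Critical points: x = -2 (local maximum); x = -2/3 (local minimum)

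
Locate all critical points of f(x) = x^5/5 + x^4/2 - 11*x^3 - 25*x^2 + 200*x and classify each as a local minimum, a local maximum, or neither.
f'(x) = x^4 + 2*x^3 - 33*x^2 - 50*x + 200

Solve f'(x) = 0:
  Factor: x^4 + 2*x^3 - 33*x^2 - 50*x + 200 = (x - 5)*(x - 2)*(x + 4)*(x + 5) = 0.
  ⇒ x = -5, -4, 2, 5

f''(x) = 4*x^3 + 6*x^2 - 66*x - 50
Second-derivative test at each critical point:
  f''(-5) = -70 < 0 → local maximum
  f''(-4) = 54 > 0 → local minimum
  f''(2) = -126 < 0 → local maximum
  f''(5) = 270 > 0 → local minimum

Critical points: x = -5 (local maximum); x = -4 (local minimum); x = 2 (local maximum); x = 5 (local minimum)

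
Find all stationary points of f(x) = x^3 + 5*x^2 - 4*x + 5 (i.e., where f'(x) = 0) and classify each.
f'(x) = 3*x^2 + 10*x - 4

Solve f'(x) = 0:
  3*x^2 + 10*x - 4 = 0 has no rational roots; quadratic formula: x = (-10 ± √148)/6.
  ⇒ x = -sqrt(37)/3 - 5/3 ≈ -3.6943, -5/3 + sqrt(37)/3 ≈ 0.3609

f''(x) = 6*x + 10
Second-derivative test at each critical point:
  f''(-3.6943) = -12.1655 < 0 → local maximum
  f''(0.3609) = 12.1655 > 0 → local minimum

Critical points: x = -sqrt(37)/3 - 5/3 ≈ -3.6943 (local maximum); x = -5/3 + sqrt(37)/3 ≈ 0.3609 (local minimum)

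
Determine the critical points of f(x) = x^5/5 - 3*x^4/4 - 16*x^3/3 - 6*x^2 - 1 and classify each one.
f'(x) = x*(x^3 - 3*x^2 - 16*x - 12)

Solve f'(x) = 0:
  Factor: x^4 - 3*x^3 - 16*x^2 - 12*x = x*(x - 6)*(x + 1)*(x + 2) = 0.
  ⇒ x = -2, -1, 0, 6

f''(x) = 4*x^3 - 9*x^2 - 32*x - 12
Second-derivative test at each critical point:
  f''(-2) = -16 < 0 → local maximum
  f''(-1) = 7 > 0 → local minimum
  f''(0) = -12 < 0 → local maximum
  f''(6) = 336 > 0 → local minimum

Critical points: x = -2 (local maximum); x = -1 (local minimum); x = 0 (local maximum); x = 6 (local minimum)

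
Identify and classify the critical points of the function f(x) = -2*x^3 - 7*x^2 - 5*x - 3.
f'(x) = -6*x^2 - 14*x - 5

Solve f'(x) = 0:
  6*x^2 + 14*x + 5 = 0 has no rational roots; quadratic formula: x = (-14 ± √76)/12.
  ⇒ x = -7/6 - sqrt(19)/6 ≈ -1.8931, -7/6 + sqrt(19)/6 ≈ -0.4402

f''(x) = -12*x - 14
Second-derivative test at each critical point:
  f''(-1.8931) = 8.7178 > 0 → local minimum
  f''(-0.4402) = -8.7178 < 0 → local maximum

Critical points: x = -7/6 - sqrt(19)/6 ≈ -1.8931 (local minimum); x = -7/6 + sqrt(19)/6 ≈ -0.4402 (local maximum)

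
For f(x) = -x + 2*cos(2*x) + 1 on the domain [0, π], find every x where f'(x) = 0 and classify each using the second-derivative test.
f'(x) = -4*sin(2*x) - 1

Solve f'(x) = 0 on [0, π]:
  f'(x) = 0 ⇔ sin(2*x) = -1/4, i.e. 2*x = arcsin(-1/4) + 2nπ or 2*x = π − arcsin(-1/4) + 2nπ; keep the solutions lying in [0, π].
  ⇒ x = asin(1/4)/2 + pi/2 ≈ 1.6971, pi - asin(1/4)/2 ≈ 3.0153

f''(x) = -8*cos(2*x)
Second-derivative test at each critical point:
  f''(1.6971) = 7.7460 > 0 → local minimum
  f''(3.0153) = -7.7460 < 0 → local maximum

Critical points: x = asin(1/4)/2 + pi/2 ≈ 1.6971 (local minimum); x = pi - asin(1/4)/2 ≈ 3.0153 (local maximum)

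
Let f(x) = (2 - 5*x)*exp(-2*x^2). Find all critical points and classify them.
f'(x) = (4*x*(5*x - 2) - 5)*exp(-2*x^2)

Solve f'(x) = 0:
  f'(x) = (20*x^2 - 8*x - 5)·exp(-2*x^2) and exp(-2*x^2) > 0 for every x, so f'(x) = 0 ⇔ 20*x^2 - 8*x - 5 = 0.
  20*x^2 - 8*x - 5 = 0 has no rational roots; quadratic formula: x = (8 ± √464)/40.
  ⇒ x = 1/5 - sqrt(29)/10 ≈ -0.3385, 1/5 + sqrt(29)/10 ≈ 0.7385

f''(x) = 4*(4*x^2*(2 - 5*x) + 15*x - 2)*exp(-2*x^2)
Second-derivative test at each critical point:
  f''(-0.3385) = -17.1287 < 0 → local maximum
  f''(0.7385) = 7.2364 > 0 → local minimum

Critical points: x = 1/5 - sqrt(29)/10 ≈ -0.3385 (local maximum); x = 1/5 + sqrt(29)/10 ≈ 0.7385 (local minimum)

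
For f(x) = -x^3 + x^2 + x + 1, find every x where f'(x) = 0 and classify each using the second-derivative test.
f'(x) = -3*x^2 + 2*x + 1

Solve f'(x) = 0:
  Factor: -3*x^2 + 2*x + 1 = -(x - 1)*(3*x + 1) = 0.
  ⇒ x = -1/3, 1

f''(x) = 2 - 6*x
Second-derivative test at each critical point:
  f''(-1/3) = 4 > 0 → local minimum
  f''(1) = -4 < 0 → local maximum

Critical points: x = -1/3 (local minimum); x = 1 (local maximum)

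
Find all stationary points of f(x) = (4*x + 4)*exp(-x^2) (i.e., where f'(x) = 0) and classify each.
f'(x) = 4*(-2*x*(x + 1) + 1)*exp(-x^2)

Solve f'(x) = 0:
  f'(x) = (-8*x^2 - 8*x + 4)·exp(-x^2) and exp(-x^2) > 0 for every x, so f'(x) = 0 ⇔ -8*x^2 - 8*x + 4 = 0.
  Factor: -8*x^2 - 8*x + 4 = -4*(2*x^2 + 2*x - 1); 2*x^2 + 2*x - 1 = 0 has no rational roots; quadratic formula: x = (-2 ± √12)/4.
  ⇒ x = -sqrt(3)/2 - 1/2 ≈ -1.3660, -1/2 + sqrt(3)/2 ≈ 0.3660

f''(x) = 8*(2*x^2*(x + 1) - 3*x - 1)*exp(-x^2)
Second-derivative test at each critical point:
  f''(-1.3660) = 2.1441 > 0 → local minimum
  f''(0.3660) = -12.1190 < 0 → local maximum

Critical points: x = -sqrt(3)/2 - 1/2 ≈ -1.3660 (local minimum); x = -1/2 + sqrt(3)/2 ≈ 0.3660 (local maximum)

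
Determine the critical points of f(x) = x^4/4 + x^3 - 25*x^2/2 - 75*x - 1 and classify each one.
f'(x) = x^3 + 3*x^2 - 25*x - 75

Solve f'(x) = 0:
  Factor: x^3 + 3*x^2 - 25*x - 75 = (x - 5)*(x + 3)*(x + 5) = 0.
  ⇒ x = -5, -3, 5

f''(x) = 3*x^2 + 6*x - 25
Second-derivative test at each critical point:
  f''(-5) = 20 > 0 → local minimum
  f''(-3) = -16 < 0 → local maximum
  f''(5) = 80 > 0 → local minimum

Critical points: x = -5 (local minimum); x = -3 (local maximum); x = 5 (local minimum)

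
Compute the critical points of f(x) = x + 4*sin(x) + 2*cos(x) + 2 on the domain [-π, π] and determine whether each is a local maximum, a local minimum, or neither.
f'(x) = -2*sin(x) + 4*cos(x) + 1

Solve f'(x) = 0 on [-π, π]:
  f'(x) = 0 ⇔ -2*sin(x) + 4*cos(x) = -1. Write the left side as R·cos(x + φ) with R = √(4² + 2²) = 2*sqrt(5), cos φ = 2*sqrt(5)/5, sin φ = sqrt(5)/5; then cos(x + φ) = -sqrt(5)/10. Solve for x and keep the solutions lying in [-π, π].
  ⇒ x = -pi + atan((1 - 2*sqrt(19))/(-sqrt(19) - 2)) ≈ -2.2600, atan((1 + 2*sqrt(19))/(-2 + sqrt(19))) ≈ 1.3327

f''(x) = -4*sin(x) - 2*cos(x)
Second-derivative test at each critical point:
  f''(-2.2600) = 4.3589 > 0 → local minimum
  f''(1.3327) = -4.3589 < 0 → local maximum

Critical points: x = -pi + atan((1 - 2*sqrt(19))/(-sqrt(19) - 2)) ≈ -2.2600 (local minimum); x = atan((1 + 2*sqrt(19))/(-2 + sqrt(19))) ≈ 1.3327 (local maximum)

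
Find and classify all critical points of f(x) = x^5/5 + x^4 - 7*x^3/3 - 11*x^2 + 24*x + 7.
f'(x) = x^4 + 4*x^3 - 7*x^2 - 22*x + 24

Solve f'(x) = 0:
  Factor: x^4 + 4*x^3 - 7*x^2 - 22*x + 24 = (x - 2)*(x - 1)*(x + 3)*(x + 4) = 0.
  ⇒ x = -4, -3, 1, 2

f''(x) = 4*x^3 + 12*x^2 - 14*x - 22
Second-derivative test at each critical point:
  f''(-4) = -30 < 0 → local maximum
  f''(-3) = 20 > 0 → local minimum
  f''(1) = -20 < 0 → local maximum
  f''(2) = 30 > 0 → local minimum

Critical points: x = -4 (local maximum); x = -3 (local minimum); x = 1 (local maximum); x = 2 (local minimum)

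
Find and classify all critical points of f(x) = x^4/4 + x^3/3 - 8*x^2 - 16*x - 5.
f'(x) = x^3 + x^2 - 16*x - 16

Solve f'(x) = 0:
  Factor: x^3 + x^2 - 16*x - 16 = (x - 4)*(x + 1)*(x + 4) = 0.
  ⇒ x = -4, -1, 4

f''(x) = 3*x^2 + 2*x - 16
Second-derivative test at each critical point:
  f''(-4) = 24 > 0 → local minimum
  f''(-1) = -15 < 0 → local maximum
  f''(4) = 40 > 0 → local minimum

Critical points: x = -4 (local minimum); x = -1 (local maximum); x = 4 (local minimum)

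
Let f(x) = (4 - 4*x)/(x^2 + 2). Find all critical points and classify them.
f'(x) = 4*(-x^2 + 2*x*(x - 1) - 2)/(x^2 + 2)^2

Solve f'(x) = 0:
  f'(x) = 4*(x^2 - 2*x - 2)/(x^2 + 2)^2; the denominator is positive wherever f is defined, so f'(x) = 0 ⇔ 4*x^2 - 8*x - 8 = 0.
  Factor: 4*x^2 - 8*x - 8 = 4*(x^2 - 2*x - 2); x^2 - 2*x - 2 = 0 has no rational roots; quadratic formula: x = (2 ± √12)/2.
  ⇒ x = 1 - sqrt(3) ≈ -0.7321, 1 + sqrt(3) ≈ 2.7321

f''(x) = 8*(4*x^2*(1 - x) + (3*x - 1)*(x^2 + 2))/(x^2 + 2)^3
Second-derivative test at each critical point:
  f''(-0.7321) = -2.1547 < 0 → local maximum
  f''(2.7321) = 0.1547 > 0 → local minimum

Critical points: x = 1 - sqrt(3) ≈ -0.7321 (local maximum); x = 1 + sqrt(3) ≈ 2.7321 (local minimum)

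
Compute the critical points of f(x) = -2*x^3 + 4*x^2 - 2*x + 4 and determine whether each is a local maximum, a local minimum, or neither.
f'(x) = -6*x^2 + 8*x - 2

Solve f'(x) = 0:
  Factor: -6*x^2 + 8*x - 2 = -2*(x - 1)*(3*x - 1) = 0.
  ⇒ x = 1/3, 1

f''(x) = 8 - 12*x
Second-derivative test at each critical point:
  f''(1/3) = 4 > 0 → local minimum
  f''(1) = -4 < 0 → local maximum

Critical points: x = 1/3 (local minimum); x = 1 (local maximum)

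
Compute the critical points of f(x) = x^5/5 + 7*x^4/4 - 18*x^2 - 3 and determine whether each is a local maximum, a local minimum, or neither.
f'(x) = x*(x^3 + 7*x^2 - 36)

Solve f'(x) = 0:
  Factor: x^4 + 7*x^3 - 36*x = x*(x - 2)*(x + 3)*(x + 6) = 0.
  ⇒ x = -6, -3, 0, 2

f''(x) = 4*x^3 + 21*x^2 - 36
Second-derivative test at each critical point:
  f''(-6) = -144 < 0 → local maximum
  f''(-3) = 45 > 0 → local minimum
  f''(0) = -36 < 0 → local maximum
  f''(2) = 80 > 0 → local minimum

Critical points: x = -6 (local maximum); x = -3 (local minimum); x = 0 (local maximum); x = 2 (local minimum)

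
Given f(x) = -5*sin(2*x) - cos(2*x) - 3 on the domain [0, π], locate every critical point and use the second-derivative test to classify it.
f'(x) = 2*sin(2*x) - 10*cos(2*x)

Solve f'(x) = 0 on [0, π]:
  f'(x) = 0 ⇔ -5*cos(2*x) = -sin(2*x) ⇔ tan(2*x) = 5, i.e. 2*x = arctan(5) + nπ; keep the solutions lying in [0, π].
  ⇒ x = atan(5)/2 ≈ 0.6867, atan(5)/2 + pi/2 ≈ 2.2575

f''(x) = 20*sin(2*x) + 4*cos(2*x)
Second-derivative test at each critical point:
  f''(0.6867) = 20.3961 > 0 → local minimum
  f''(2.2575) = -20.3961 < 0 → local maximum

Critical points: x = atan(5)/2 ≈ 0.6867 (local minimum); x = atan(5)/2 + pi/2 ≈ 2.2575 (local maximum)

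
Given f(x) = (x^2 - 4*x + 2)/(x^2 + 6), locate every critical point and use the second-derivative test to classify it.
f'(x) = 4*(x^2 + 2*x - 6)/(x^4 + 12*x^2 + 36)

Solve f'(x) = 0:
  f'(x) = 4*(x^2 + 2*x - 6)/(x^2 + 6)^2; the denominator is positive wherever f is defined, so f'(x) = 0 ⇔ 4*x^2 + 8*x - 24 = 0.
  Factor: 4*x^2 + 8*x - 24 = 4*(x^2 + 2*x - 6); x^2 + 2*x - 6 = 0 has no rational roots; quadratic formula: x = (-2 ± √28)/2.
  ⇒ x = -sqrt(7) - 1 ≈ -3.6458, -1 + sqrt(7) ≈ 1.6458

f''(x) = 8*(-x^3 - 3*x^2 + 18*x + 6)/(x^6 + 18*x^4 + 108*x^2 + 216)
Second-derivative test at each critical point:
  f''(-3.6458) = -0.0569 < 0 → local maximum
  f''(1.6458) = 0.2791 > 0 → local minimum

Critical points: x = -sqrt(7) - 1 ≈ -3.6458 (local maximum); x = -1 + sqrt(7) ≈ 1.6458 (local minimum)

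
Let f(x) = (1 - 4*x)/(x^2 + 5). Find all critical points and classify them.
f'(x) = 2*(2*x^2 - x - 10)/(x^4 + 10*x^2 + 25)

Solve f'(x) = 0:
  f'(x) = 2*(x + 2)*(2*x - 5)/(x^2 + 5)^2; the denominator is positive wherever f is defined, so f'(x) = 0 ⇔ 4*x^2 - 2*x - 20 = 0.
  Factor: 4*x^2 - 2*x - 20 = 2*(x + 2)*(2*x - 5) = 0.
  ⇒ x = -2, 5/2

f''(x) = 2*(4*x^2*(1 - 4*x) + (12*x - 1)*(x^2 + 5))/(x^2 + 5)^3
Second-derivative test at each critical point:
  f''(-2) = -2/9 < 0 → local maximum
  f''(5/2) = 32/225 > 0 → local minimum

Critical points: x = -2 (local maximum); x = 5/2 (local minimum)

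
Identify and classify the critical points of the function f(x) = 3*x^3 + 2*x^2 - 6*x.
f'(x) = 9*x^2 + 4*x - 6

Solve f'(x) = 0:
  9*x^2 + 4*x - 6 = 0 has no rational roots; quadratic formula: x = (-4 ± √232)/18.
  ⇒ x = -sqrt(58)/9 - 2/9 ≈ -1.0684, -2/9 + sqrt(58)/9 ≈ 0.6240

f''(x) = 18*x + 4
Second-derivative test at each critical point:
  f''(-1.0684) = -15.2315 < 0 → local maximum
  f''(0.6240) = 15.2315 > 0 → local minimum

Critical points: x = -sqrt(58)/9 - 2/9 ≈ -1.0684 (local maximum); x = -2/9 + sqrt(58)/9 ≈ 0.6240 (local minimum)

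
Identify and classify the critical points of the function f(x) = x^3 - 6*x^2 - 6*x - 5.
f'(x) = 3*x^2 - 12*x - 6

Solve f'(x) = 0:
  Factor: 3*x^2 - 12*x - 6 = 3*(x^2 - 4*x - 2); x^2 - 4*x - 2 = 0 has no rational roots; quadratic formula: x = (4 ± √24)/2.
  ⇒ x = 2 - sqrt(6) ≈ -0.4495, 2 + sqrt(6) ≈ 4.4495

f''(x) = 6*x - 12
Second-derivative test at each critical point:
  f''(-0.4495) = -14.6969 < 0 → local maximum
  f''(4.4495) = 14.6969 > 0 → local minimum

Critical points: x = 2 - sqrt(6) ≈ -0.4495 (local maximum); x = 2 + sqrt(6) ≈ 4.4495 (local minimum)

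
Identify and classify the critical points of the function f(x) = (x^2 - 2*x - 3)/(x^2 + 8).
f'(x) = 2*(x^2 + 11*x - 8)/(x^4 + 16*x^2 + 64)

Solve f'(x) = 0:
  f'(x) = 2*(x^2 + 11*x - 8)/(x^2 + 8)^2; the denominator is positive wherever f is defined, so f'(x) = 0 ⇔ 2*x^2 + 22*x - 16 = 0.
  Factor: 2*x^2 + 22*x - 16 = 2*(x^2 + 11*x - 8); x^2 + 11*x - 8 = 0 has no rational roots; quadratic formula: x = (-11 ± √153)/2.
  ⇒ x = -3*sqrt(17)/2 - 11/2 ≈ -11.6847, -11/2 + 3*sqrt(17)/2 ≈ 0.6847

f''(x) = 2*(-2*x^3 - 33*x^2 + 48*x + 88)/(x^6 + 24*x^4 + 192*x^2 + 512)
Second-derivative test at each critical point:
  f''(-11.6847) = -0.0012 < 0 → local maximum
  f''(0.6847) = 0.3449 > 0 → local minimum

Critical points: x = -3*sqrt(17)/2 - 11/2 ≈ -11.6847 (local maximum); x = -11/2 + 3*sqrt(17)/2 ≈ 0.6847 (local minimum)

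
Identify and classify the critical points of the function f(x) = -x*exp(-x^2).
f'(x) = (2*x^2 - 1)*exp(-x^2)

Solve f'(x) = 0:
  f'(x) = (2*x^2 - 1)·exp(-x^2) and exp(-x^2) > 0 for every x, so f'(x) = 0 ⇔ 2*x^2 - 1 = 0.
  2*x^2 - 1 = 0 has no rational roots; quadratic formula: x = (0 ± √8)/4.
  ⇒ x = -sqrt(2)/2 ≈ -0.7071, sqrt(2)/2 ≈ 0.7071

f''(x) = (-4*x^3 + 6*x)*exp(-x^2)
Second-derivative test at each critical point:
  f''(-0.7071) = -1.7155 < 0 → local maximum
  f''(0.7071) = 1.7155 > 0 → local minimum

Critical points: x = -sqrt(2)/2 ≈ -0.7071 (local maximum); x = sqrt(2)/2 ≈ 0.7071 (local minimum)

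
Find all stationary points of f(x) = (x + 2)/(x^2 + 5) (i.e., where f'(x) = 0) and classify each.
f'(x) = (x^2 - 2*x*(x + 2) + 5)/(x^2 + 5)^2

Solve f'(x) = 0:
  f'(x) = -(x - 1)*(x + 5)/(x^2 + 5)^2; the denominator is positive wherever f is defined, so f'(x) = 0 ⇔ -x^2 - 4*x + 5 = 0.
  Factor: -x^2 - 4*x + 5 = -(x - 1)*(x + 5) = 0.
  ⇒ x = -5, 1

f''(x) = 2*(4*x^2*(x + 2) - (3*x + 2)*(x^2 + 5))/(x^2 + 5)^3
Second-derivative test at each critical point:
  f''(-5) = 1/150 > 0 → local minimum
  f''(1) = -1/6 < 0 → local maximum

Critical points: x = -5 (local minimum); x = 1 (local maximum)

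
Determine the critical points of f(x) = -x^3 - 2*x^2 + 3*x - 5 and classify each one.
f'(x) = -3*x^2 - 4*x + 3

Solve f'(x) = 0:
  3*x^2 + 4*x - 3 = 0 has no rational roots; quadratic formula: x = (-4 ± √52)/6.
  ⇒ x = -sqrt(13)/3 - 2/3 ≈ -1.8685, -2/3 + sqrt(13)/3 ≈ 0.5352

f''(x) = -6*x - 4
Second-derivative test at each critical point:
  f''(-1.8685) = 7.2111 > 0 → local minimum
  f''(0.5352) = -7.2111 < 0 → local maximum

Critical points: x = -sqrt(13)/3 - 2/3 ≈ -1.8685 (local minimum); x = -2/3 + sqrt(13)/3 ≈ 0.5352 (local maximum)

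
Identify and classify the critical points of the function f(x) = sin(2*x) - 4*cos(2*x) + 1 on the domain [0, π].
f'(x) = 8*sin(2*x) + 2*cos(2*x)

Solve f'(x) = 0 on [0, π]:
  f'(x) = 0 ⇔ cos(2*x) = -4*sin(2*x) ⇔ tan(2*x) = -1/4, i.e. 2*x = arctan(-1/4) + nπ; keep the solutions lying in [0, π].
  ⇒ x = -atan(1/4)/2 + pi/2 ≈ 1.4483, pi - atan(1/4)/2 ≈ 3.0191

f''(x) = -4*sin(2*x) + 16*cos(2*x)
Second-derivative test at each critical point:
  f''(1.4483) = -16.4924 < 0 → local maximum
  f''(3.0191) = 16.4924 > 0 → local minimum

Critical points: x = -atan(1/4)/2 + pi/2 ≈ 1.4483 (local maximum); x = pi - atan(1/4)/2 ≈ 3.0191 (local minimum)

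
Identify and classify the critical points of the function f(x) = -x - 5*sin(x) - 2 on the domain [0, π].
f'(x) = -5*cos(x) - 1

Solve f'(x) = 0 on [0, π]:
  f'(x) = 0 ⇔ cos(x) = -1/5, i.e. x = ±arccos(-1/5) + 2nπ; keep the solutions lying in [0, π].
  ⇒ x = acos(-1/5) ≈ 1.7722

f''(x) = 5*sin(x)
Second-derivative test at each critical point:
  f''(1.7722) = 4.8990 > 0 → local minimum

Critical points: x = acos(-1/5) ≈ 1.7722 (local minimum)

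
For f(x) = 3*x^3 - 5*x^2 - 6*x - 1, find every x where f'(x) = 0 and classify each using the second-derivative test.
f'(x) = 9*x^2 - 10*x - 6

Solve f'(x) = 0:
  9*x^2 - 10*x - 6 = 0 has no rational roots; quadratic formula: x = (10 ± √316)/18.
  ⇒ x = 5/9 - sqrt(79)/9 ≈ -0.4320, 5/9 + sqrt(79)/9 ≈ 1.5431

f''(x) = 18*x - 10
Second-derivative test at each critical point:
  f''(-0.4320) = -17.7764 < 0 → local maximum
  f''(1.5431) = 17.7764 > 0 → local minimum

Critical points: x = 5/9 - sqrt(79)/9 ≈ -0.4320 (local maximum); x = 5/9 + sqrt(79)/9 ≈ 1.5431 (local minimum)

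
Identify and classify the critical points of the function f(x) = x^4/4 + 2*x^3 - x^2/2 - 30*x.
f'(x) = x^3 + 6*x^2 - x - 30

Solve f'(x) = 0:
  Factor: x^3 + 6*x^2 - x - 30 = (x - 2)*(x + 3)*(x + 5) = 0.
  ⇒ x = -5, -3, 2

f''(x) = 3*x^2 + 12*x - 1
Second-derivative test at each critical point:
  f''(-5) = 14 > 0 → local minimum
  f''(-3) = -10 < 0 → local maximum
  f''(2) = 35 > 0 → local minimum

Critical points: x = -5 (local minimum); x = -3 (local maximum); x = 2 (local minimum)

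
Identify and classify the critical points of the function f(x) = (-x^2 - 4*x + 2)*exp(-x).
f'(x) = (x^2 + 2*x - 6)*exp(-x)

Solve f'(x) = 0:
  f'(x) = (x^2 + 2*x - 6)·exp(-x) and exp(-x) > 0 for every x, so f'(x) = 0 ⇔ x^2 + 2*x - 6 = 0.
  x^2 + 2*x - 6 = 0 has no rational roots; quadratic formula: x = (-2 ± √28)/2.
  ⇒ x = -sqrt(7) - 1 ≈ -3.6458, -1 + sqrt(7) ≈ 1.6458

f''(x) = (8 - x^2)*exp(-x)
Second-derivative test at each critical point:
  f''(-3.6458) = -202.7256 < 0 → local maximum
  f''(1.6458) = 1.0206 > 0 → local minimum

Critical points: x = -sqrt(7) - 1 ≈ -3.6458 (local maximum); x = -1 + sqrt(7) ≈ 1.6458 (local minimum)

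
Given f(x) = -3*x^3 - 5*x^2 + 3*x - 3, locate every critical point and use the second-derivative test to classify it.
f'(x) = -9*x^2 - 10*x + 3

Solve f'(x) = 0:
  9*x^2 + 10*x - 3 = 0 has no rational roots; quadratic formula: x = (-10 ± √208)/18.
  ⇒ x = -2*sqrt(13)/9 - 5/9 ≈ -1.3568, -5/9 + 2*sqrt(13)/9 ≈ 0.2457

f''(x) = -18*x - 10
Second-derivative test at each critical point:
  f''(-1.3568) = 14.4222 > 0 → local minimum
  f''(0.2457) = -14.4222 < 0 → local maximum

Critical points: x = -2*sqrt(13)/9 - 5/9 ≈ -1.3568 (local minimum); x = -5/9 + 2*sqrt(13)/9 ≈ 0.2457 (local maximum)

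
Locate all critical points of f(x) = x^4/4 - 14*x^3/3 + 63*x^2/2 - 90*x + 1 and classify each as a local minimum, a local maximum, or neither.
f'(x) = x^3 - 14*x^2 + 63*x - 90

Solve f'(x) = 0:
  Factor: x^3 - 14*x^2 + 63*x - 90 = (x - 6)*(x - 5)*(x - 3) = 0.
  ⇒ x = 3, 5, 6

f''(x) = 3*x^2 - 28*x + 63
Second-derivative test at each critical point:
  f''(3) = 6 > 0 → local minimum
  f''(5) = -2 < 0 → local maximum
  f''(6) = 3 > 0 → local minimum

Critical points: x = 3 (local minimum); x = 5 (local maximum); x = 6 (local minimum)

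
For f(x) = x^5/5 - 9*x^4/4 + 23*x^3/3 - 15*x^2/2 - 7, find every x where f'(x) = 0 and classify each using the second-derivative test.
f'(x) = x*(x^3 - 9*x^2 + 23*x - 15)

Solve f'(x) = 0:
  Factor: x^4 - 9*x^3 + 23*x^2 - 15*x = x*(x - 5)*(x - 3)*(x - 1) = 0.
  ⇒ x = 0, 1, 3, 5

f''(x) = 4*x^3 - 27*x^2 + 46*x - 15
Second-derivative test at each critical point:
  f''(0) = -15 < 0 → local maximum
  f''(1) = 8 > 0 → local minimum
  f''(3) = -12 < 0 → local maximum
  f''(5) = 40 > 0 → local minimum

Critical points: x = 0 (local maximum); x = 1 (local minimum); x = 3 (local maximum); x = 5 (local minimum)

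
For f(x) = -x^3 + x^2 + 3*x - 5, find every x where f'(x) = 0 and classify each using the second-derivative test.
f'(x) = -3*x^2 + 2*x + 3

Solve f'(x) = 0:
  3*x^2 - 2*x - 3 = 0 has no rational roots; quadratic formula: x = (2 ± √40)/6.
  ⇒ x = 1/3 - sqrt(10)/3 ≈ -0.7208, 1/3 + sqrt(10)/3 ≈ 1.3874

f''(x) = 2 - 6*x
Second-derivative test at each critical point:
  f''(-0.7208) = 6.3246 > 0 → local minimum
  f''(1.3874) = -6.3246 < 0 → local maximum

Critical points: x = 1/3 - sqrt(10)/3 ≈ -0.7208 (local minimum); x = 1/3 + sqrt(10)/3 ≈ 1.3874 (local maximum)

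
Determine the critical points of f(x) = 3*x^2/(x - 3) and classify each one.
f'(x) = 3*x*(x - 6)/(x^2 - 6*x + 9)

Solve f'(x) = 0:
  f'(x) = 3*x*(x - 6)/(x - 3)^2; the denominator is positive wherever f is defined, so f'(x) = 0 ⇔ 3*x^2 - 18*x = 0.
  Factor: 3*x^2 - 18*x = 3*x*(x - 6) = 0.
  ⇒ x = 0, 6

f''(x) = 54/(x^3 - 9*x^2 + 27*x - 27)
Second-derivative test at each critical point:
  f''(0) = -2 < 0 → local maximum
  f''(6) = 2 > 0 → local minimum

Critical points: x = 0 (local maximum); x = 6 (local minimum)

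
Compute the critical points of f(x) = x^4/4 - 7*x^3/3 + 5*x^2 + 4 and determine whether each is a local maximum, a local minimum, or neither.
f'(x) = x*(x^2 - 7*x + 10)

Solve f'(x) = 0:
  Factor: x^3 - 7*x^2 + 10*x = x*(x - 5)*(x - 2) = 0.
  ⇒ x = 0, 2, 5

f''(x) = 3*x^2 - 14*x + 10
Second-derivative test at each critical point:
  f''(0) = 10 > 0 → local minimum
  f''(2) = -6 < 0 → local maximum
  f''(5) = 15 > 0 → local minimum

Critical points: x = 0 (local minimum); x = 2 (local maximum); x = 5 (local minimum)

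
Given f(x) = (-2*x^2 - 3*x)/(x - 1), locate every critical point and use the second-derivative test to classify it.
f'(x) = (-2*x^2 + 4*x + 3)/(x^2 - 2*x + 1)

Solve f'(x) = 0:
  f'(x) = -(2*x^2 - 4*x - 3)/(x - 1)^2; the denominator is positive wherever f is defined, so f'(x) = 0 ⇔ -2*x^2 + 4*x + 3 = 0.
  2*x^2 - 4*x - 3 = 0 has no rational roots; quadratic formula: x = (4 ± √40)/4.
  ⇒ x = 1 - sqrt(10)/2 ≈ -0.5811, 1 + sqrt(10)/2 ≈ 2.5811

f''(x) = -10/(x^3 - 3*x^2 + 3*x - 1)
Second-derivative test at each critical point:
  f''(-0.5811) = 2.5298 > 0 → local minimum
  f''(2.5811) = -2.5298 < 0 → local maximum

Critical points: x = 1 - sqrt(10)/2 ≈ -0.5811 (local minimum); x = 1 + sqrt(10)/2 ≈ 2.5811 (local maximum)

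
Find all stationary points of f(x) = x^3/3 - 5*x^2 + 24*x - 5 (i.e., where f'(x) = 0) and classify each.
f'(x) = x^2 - 10*x + 24

Solve f'(x) = 0:
  Factor: x^2 - 10*x + 24 = (x - 6)*(x - 4) = 0.
  ⇒ x = 4, 6

f''(x) = 2*x - 10
Second-derivative test at each critical point:
  f''(4) = -2 < 0 → local maximum
  f''(6) = 2 > 0 → local minimum

Critical points: x = 4 (local maximum); x = 6 (local minimum)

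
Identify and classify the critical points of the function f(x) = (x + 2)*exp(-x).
f'(x) = (-x - 1)*exp(-x)

Solve f'(x) = 0:
  f'(x) = (-x - 1)·exp(-x) and exp(-x) > 0 for every x, so f'(x) = 0 ⇔ -x - 1 = 0.
  -x - 1 = 0.
  ⇒ x = -1

f''(x) = x*exp(-x)
Second-derivative test at each critical point:
  f''(-1) = -2.7183 < 0 → local maximum

Critical points: x = -1 (local maximum)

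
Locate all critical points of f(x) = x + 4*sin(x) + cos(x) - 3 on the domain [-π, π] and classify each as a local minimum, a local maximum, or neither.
f'(x) = -sin(x) + 4*cos(x) + 1

Solve f'(x) = 0 on [-π, π]:
  f'(x) = 0 ⇔ -sin(x) + 4*cos(x) = -1. Write the left side as R·cos(x + φ) with R = √(4² + 1²) = sqrt(17), cos φ = 4*sqrt(17)/17, sin φ = sqrt(17)/17; then cos(x + φ) = -sqrt(17)/17. Solve for x and keep the solutions lying in [-π, π].
  ⇒ x = -pi + atan(15/8) ≈ -2.0608, pi/2 ≈ 1.5708

f''(x) = -4*sin(x) - cos(x)
Second-derivative test at each critical point:
  f''(-2.0608) = 4 > 0 → local minimum
  f''(1.5708) = -4 < 0 → local maximum

Critical points: x = -pi + atan(15/8) ≈ -2.0608 (local minimum); x = pi/2 ≈ 1.5708 (local maximum)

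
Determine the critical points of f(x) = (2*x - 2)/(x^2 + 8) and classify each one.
f'(x) = 2*(x^2 - 2*x*(x - 1) + 8)/(x^2 + 8)^2

Solve f'(x) = 0:
  f'(x) = -2*(x - 4)*(x + 2)/(x^2 + 8)^2; the denominator is positive wherever f is defined, so f'(x) = 0 ⇔ -2*x^2 + 4*x + 16 = 0.
  Factor: -2*x^2 + 4*x + 16 = -2*(x - 4)*(x + 2) = 0.
  ⇒ x = -2, 4

f''(x) = 4*(4*x^2*(x - 1) + (1 - 3*x)*(x^2 + 8))/(x^2 + 8)^3
Second-derivative test at each critical point:
  f''(-2) = 1/12 > 0 → local minimum
  f''(4) = -1/48 < 0 → local maximum

Critical points: x = -2 (local minimum); x = 4 (local maximum)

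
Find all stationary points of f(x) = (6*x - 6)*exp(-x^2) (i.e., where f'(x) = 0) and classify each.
f'(x) = 6*(-2*x*(x - 1) + 1)*exp(-x^2)

Solve f'(x) = 0:
  f'(x) = (-12*x^2 + 12*x + 6)·exp(-x^2) and exp(-x^2) > 0 for every x, so f'(x) = 0 ⇔ -12*x^2 + 12*x + 6 = 0.
  Factor: -12*x^2 + 12*x + 6 = -6*(2*x^2 - 2*x - 1); 2*x^2 - 2*x - 1 = 0 has no rational roots; quadratic formula: x = (2 ± √12)/4.
  ⇒ x = 1/2 - sqrt(3)/2 ≈ -0.3660, 1/2 + sqrt(3)/2 ≈ 1.3660

f''(x) = 12*(2*x^2*(x - 1) - 3*x + 1)*exp(-x^2)
Second-derivative test at each critical point:
  f''(-0.3660) = 18.1785 > 0 → local minimum
  f''(1.3660) = -3.2162 < 0 → local maximum

Critical points: x = 1/2 - sqrt(3)/2 ≈ -0.3660 (local minimum); x = 1/2 + sqrt(3)/2 ≈ 1.3660 (local maximum)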